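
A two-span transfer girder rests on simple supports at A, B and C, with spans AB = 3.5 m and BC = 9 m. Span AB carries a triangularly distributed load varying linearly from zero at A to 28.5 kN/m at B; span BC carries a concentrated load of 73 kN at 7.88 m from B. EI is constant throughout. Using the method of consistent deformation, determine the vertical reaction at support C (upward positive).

R_C = 59.97 kN

Take M_B as the redundant. Released structure: two simple spans AB and BC with a hinge at B.
Discontinuity in slope at B on the released structure — sum the simple-span end rotations:
  span AB: triangular load, peak 28.5: w₀L³/(45EI) = 27.15/EI
  span BC: point load 73 at a = 7.88: Pab(L + b)/(6LEI) = 120.7/EI
  relative rotation θ_0 = (27.15 + 120.7)/EI = 147.9/EI
A unit hogging moment at B produces rotation L₁/(3EI) + L₂/(3EI) = 4.167/EI.
Compatibility: M_B·(L₁+L₂)/(3EI) = θ_0, giving M_B = 35.49 kN·m (hogging).
Span BC, ΣM about C: R_B^{BC}·9 = 81.76 + 35.49, so R_B^{BC} = 13.03 kN and R_C = 73 − 13.03 = 59.97 kN.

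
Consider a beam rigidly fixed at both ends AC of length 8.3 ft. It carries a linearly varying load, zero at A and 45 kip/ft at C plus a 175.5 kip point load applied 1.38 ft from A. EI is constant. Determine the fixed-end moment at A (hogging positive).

M_A = 271.7 kip·ft

Take the two fixed-end moments M_A, M_C as redundants; the released structure is the simple span AC.
On the primary (simply-supported) span, the end slopes from the loading are:
  at A: triangular load, peak 45: 7w₀L³/(360EI) = 500.3/EI
  at C: triangular load, peak 45: w₀L³/(45EI) = 571.8/EI
  at A: point load 175.5 at a = 1.38: Pab(L + b)/(6LEI) = 512.2/EI
  at C: point load 175.5 at a = 1.38: Pab(L + a)/(6LEI) = 325.8/EI
  θ_A0 = 1013/EI,  θ_C0 = 897.6/EI
Flexibility coefficients: a unit moment at one end gives L/(3EI) there and L/(6EI) at the far end, so f₁₁ = f₂₂ = 2.767/EI and f₁₂ = f₂₁ = 1.383/EI.
Compatibility — zero rotation at each built-in end:
  2.767 M_A + 1.383 M_C = 1013
  1.383 M_A + 2.767 M_C = 897.6
Solving the pair gives M_A = 271.7 kip·ft and M_C = 188.6 kip·ft (hogging).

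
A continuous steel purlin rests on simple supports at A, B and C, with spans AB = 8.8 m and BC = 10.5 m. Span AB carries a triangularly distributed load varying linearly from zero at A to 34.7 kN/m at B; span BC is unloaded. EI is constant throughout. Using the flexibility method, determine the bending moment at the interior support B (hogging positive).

Insert a hinge at B; M_B is the redundant, and each span becomes simply supported.
End slopes at the hinge B, treating each span as simply supported:
  span AB: triangular load, peak 34.7: w₀L³/(45EI) = 525.5/EI
  relative rotation θ_0 = (525.5 + 0)/EI = 525.5/EI
A unit hogging moment at B produces rotation L₁/(3EI) + L₂/(3EI) = 6.433/EI.
Compatibility: M_B·(L₁+L₂)/(3EI) = θ_0, giving M_B = 81.68 kN·m (hogging).

M_B = 81.68 kN·m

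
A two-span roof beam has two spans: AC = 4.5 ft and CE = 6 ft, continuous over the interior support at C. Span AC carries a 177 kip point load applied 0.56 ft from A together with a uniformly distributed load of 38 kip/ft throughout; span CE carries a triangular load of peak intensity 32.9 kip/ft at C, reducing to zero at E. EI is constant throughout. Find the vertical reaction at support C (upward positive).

Take M_C as the redundant. Released structure: two simple spans AC and CE with a hinge at C.
End slopes at the hinge C, treating each span as simply supported:
  span AC: point load 177 at a = 0.56: Pab(L + a)/(6LEI) = 73.19/EI
  span AC: UDL 38: wL³/(24EI) = 144.3/EI
  span CE: triangular load, peak 32.9: w₀L³/(45EI) = 157.9/EI
  relative rotation θ_0 = (217.5 + 157.9)/EI = 375.4/EI
A unit hogging moment at C produces rotation L₁/(3EI) + L₂/(3EI) = 3.5/EI.
Slope continuity at C: θ_0 = M_C·3.5/EI, so M_C = 375.4/3.5 = 107.3 kip·ft (hogging).
Span AC, ΣM about A with M_C applied at C: R_C^{AC}·4.5 = 483.9 + 107.3, so R_C^{AC} = 131.4 kip and R_A = 348 − 131.4 = 216.6 kip.
Span CE, ΣM about E: R_C^{CE}·6 = 394.8 + 107.3, so R_C^{CE} = 83.68 kip and R_E = 98.7 − 83.68 = 15.02 kip.
R_C = 131.4 + 83.68 = 215 kip.

R_C = 215 kip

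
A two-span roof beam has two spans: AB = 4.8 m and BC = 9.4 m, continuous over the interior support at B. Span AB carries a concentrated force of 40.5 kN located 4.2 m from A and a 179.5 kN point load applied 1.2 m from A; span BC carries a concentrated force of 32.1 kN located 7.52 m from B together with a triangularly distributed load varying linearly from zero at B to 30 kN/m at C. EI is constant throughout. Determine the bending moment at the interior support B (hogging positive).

M_B = 162.4 kN·m

Take M_B as the redundant. Released structure: two simple spans AB and BC with a hinge at B.
Discontinuity in slope at B on the released structure — sum the simple-span end rotations:
  span AB: point load 40.5 at a = 4.2: Pab(L + a)/(6LEI) = 31.89/EI
  span AB: point load 179.5 at a = 1.2: Pab(L + a)/(6LEI) = 161.6/EI
  span BC: point load 32.1 at a = 7.52: Pab(L + b)/(6LEI) = 90.76/EI
  span BC: triangular load, peak 30: 7w₀L³/(360EI) = 484.5/EI
  relative rotation θ_0 = (193.4 + 575.3)/EI = 768.7/EI
A unit hogging moment at B produces rotation L₁/(3EI) + L₂/(3EI) = 4.733/EI.
Compatibility: M_B·(L₁+L₂)/(3EI) = θ_0, giving M_B = 162.4 kN·m (hogging).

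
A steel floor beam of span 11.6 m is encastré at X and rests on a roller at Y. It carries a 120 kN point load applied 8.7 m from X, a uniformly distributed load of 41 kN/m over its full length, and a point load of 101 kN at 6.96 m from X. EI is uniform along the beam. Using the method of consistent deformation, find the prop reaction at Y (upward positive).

Choose R_Y as the redundant. The primary structure is the cantilever fixed at X.
Primary-structure tip deflection at Y by superposition:
  point load 120 at a = 8.7: Pa²(3L − a)/(6EI) = 39510/EI
  UDL 41: wL⁴/(8EI) = 92795/EI
  point load 101 at a = 6.96: Pa²(3L − a)/(6EI) = 22702/EI
  δ_0 = 155007/EI
Tip deflection under a unit load at Y: L³/(3EI) = 520.3/EI.
The prop prevents deflection at Y: R_Y = δ_0/δ_{YY} = 155007/520.3 = 297.9 kN.

R_Y = 297.9 kN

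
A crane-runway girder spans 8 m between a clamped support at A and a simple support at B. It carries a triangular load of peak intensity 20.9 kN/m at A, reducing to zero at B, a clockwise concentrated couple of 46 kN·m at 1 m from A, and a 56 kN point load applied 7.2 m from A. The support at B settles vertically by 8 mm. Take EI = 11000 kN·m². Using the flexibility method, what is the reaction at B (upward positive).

R_B = 65.85 kN

Take the reaction at B as the redundant and release it; the primary structure is a cantilever fixed at A.
Primary-structure tip deflection at B by superposition:
  triangular load, peak 20.9 at the fixed end: w₀L⁴/(30EI) = 2854/EI
  clockwise couple 46 at a = 1: M₀a(2L − a)/(2EI) = 345/EI
  point load 56 at a = 7.2: Pa²(3L − a)/(6EI) = 8129/EI
  δ_0 = 11327/EI
Flexibility coefficient — unit upward force at B: δ_{BB} = L³/(3EI) = 170.7/EI.
With EI = 11000 kN·m²: δ_0 = 1.0297 m and δ_{BB} = 0.015515 m/kN.
Compatibility — the beam at B must follow the support down by 0.008 m: δ_0 − R_B·δ_{BB} = 0.008, so R_B = (1.0297 − 0.008)/0.015515 = 65.85 kN.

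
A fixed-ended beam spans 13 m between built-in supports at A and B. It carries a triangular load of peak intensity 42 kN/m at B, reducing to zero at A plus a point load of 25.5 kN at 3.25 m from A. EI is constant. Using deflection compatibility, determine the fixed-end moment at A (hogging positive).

Release both end moments; the primary structure is a simply-supported span AB with redundants M_A and M_B.
On the primary (simply-supported) span, the end slopes from the loading are:
  at A: triangular load, peak 42: 7w₀L³/(360EI) = 1794/EI
  at B: triangular load, peak 42: w₀L³/(45EI) = 2051/EI
  at A: point load 25.5 at a = 3.25: Pab(L + b)/(6LEI) = 235.7/EI
  at B: point load 25.5 at a = 3.25: Pab(L + a)/(6LEI) = 168.3/EI
  θ_A0 = 2030/EI,  θ_B0 = 2219/EI
Flexibility coefficients: a unit moment at one end gives L/(3EI) there and L/(6EI) at the far end, so f₁₁ = f₂₂ = 4.333/EI and f₁₂ = f₂₁ = 2.167/EI.
Compatibility — zero rotation at each built-in end:
  4.333 M_A + 2.167 M_B = 2030
  2.167 M_A + 4.333 M_B = 2219
Solving the pair gives M_A = 283.2 kN·m and M_B = 370.4 kN·m (hogging).

M_A = 283.2 kN·m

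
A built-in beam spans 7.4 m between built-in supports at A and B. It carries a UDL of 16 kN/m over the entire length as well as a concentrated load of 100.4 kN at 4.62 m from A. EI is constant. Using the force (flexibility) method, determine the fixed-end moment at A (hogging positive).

Take the two fixed-end moments M_A, M_B as redundants; the released structure is the simple span AB.
On the primary (simply-supported) span, the end slopes from the loading are:
  at A: UDL 16: wL³/(24EI) = 270.1/EI
  at B: UDL 16: wL³/(24EI) = 270.1/EI
  at A: point load 100.4 at a = 4.62: Pab(L + b)/(6LEI) = 295.7/EI
  at B: point load 100.4 at a = 4.62: Pab(L + a)/(6LEI) = 349.1/EI
  θ_A0 = 565.8/EI,  θ_B0 = 619.2/EI
Flexibility coefficients: a unit moment at one end gives L/(3EI) there and L/(6EI) at the far end, so f₁₁ = f₂₂ = 2.467/EI and f₁₂ = f₂₁ = 1.233/EI.
Compatibility — zero rotation at each built-in end:
  2.467 M_A + 1.233 M_B = 565.8
  1.233 M_A + 2.467 M_B = 619.2
Solving the pair gives M_A = 138.5 kN·m and M_B = 181.8 kN·m (hogging).

M_A = 138.5 kN·m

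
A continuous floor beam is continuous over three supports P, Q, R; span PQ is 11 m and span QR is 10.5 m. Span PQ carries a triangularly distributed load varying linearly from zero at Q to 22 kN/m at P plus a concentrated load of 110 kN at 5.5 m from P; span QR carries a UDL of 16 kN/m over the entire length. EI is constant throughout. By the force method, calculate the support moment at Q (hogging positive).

Insert a hinge at Q; M_Q is the redundant, and each span becomes simply supported.
End slopes at the hinge Q, treating each span as simply supported:
  span PQ: triangular load, peak 22: 7w₀L³/(360EI) = 569.4/EI
  span PQ: point load 110 at a = 5.5: Pab(L + a)/(6LEI) = 831.9/EI
  span QR: UDL 16: wL³/(24EI) = 771.8/EI
  relative rotation θ_0 = (1401 + 771.8)/EI = 2173/EI
A unit hogging moment at Q produces rotation L₁/(3EI) + L₂/(3EI) = 7.167/EI.
Compatibility: M_Q·(L₁+L₂)/(3EI) = θ_0, giving M_Q = 303.2 kN·m (hogging).

M_Q = 303.2 kN·m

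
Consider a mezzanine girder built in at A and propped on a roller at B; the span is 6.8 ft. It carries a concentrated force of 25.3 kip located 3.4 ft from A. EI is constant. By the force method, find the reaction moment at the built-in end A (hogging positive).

M_A = 32.26 kip·ft

Take the reaction at B as the redundant and release it; the primary structure is a cantilever fixed at A.
Deflection at B on the released cantilever, summing each load's contribution:
  point load 25.3 at a = 3.4: Pa²(3L − a)/(6EI) = 828.7/EI
Tip deflection under a unit load at B: L³/(3EI) = 104.8/EI.
Compatibility at B: δ_0 − R_B·δ_{BB} = 0, so R_B = 828.7/104.8 = 7.906 kip.
Moment equilibrium about A: M_A = Σ(load moments about A) − R_B·L = 86.02 − 7.906×6.8 = 32.26 kip·ft.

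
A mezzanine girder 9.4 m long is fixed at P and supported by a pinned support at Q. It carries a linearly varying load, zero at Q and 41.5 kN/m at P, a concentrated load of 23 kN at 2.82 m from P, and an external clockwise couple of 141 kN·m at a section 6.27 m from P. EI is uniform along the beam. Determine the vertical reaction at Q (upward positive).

Take the reaction at Q as the redundant and release it; the primary structure is a cantilever fixed at P.
Free-end deflection of the primary structure under the applied loading (downward +):
  triangular load, peak 41.5 at the fixed end: w₀L⁴/(30EI) = 10800/EI
  point load 23 at a = 2.82: Pa²(3L − a)/(6EI) = 773.7/EI
  clockwise couple 141 at a = 6.27: M₀a(2L − a)/(2EI) = 5539/EI
  δ_0 = 17113/EI
Flexibility coefficient — unit upward force at Q: δ_{QQ} = L³/(3EI) = 276.9/EI.
The prop prevents deflection at Q: R_Q = δ_0/δ_{QQ} = 17113/276.9 = 61.81 kN.

R_Q = 61.81 kN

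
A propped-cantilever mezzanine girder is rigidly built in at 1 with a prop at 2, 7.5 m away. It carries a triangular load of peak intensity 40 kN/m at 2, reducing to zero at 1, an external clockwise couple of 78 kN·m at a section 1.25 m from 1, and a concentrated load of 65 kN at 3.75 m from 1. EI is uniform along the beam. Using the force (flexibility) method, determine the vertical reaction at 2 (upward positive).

Choose R_2 as the redundant. The primary structure is the cantilever fixed at 1.
Primary-structure tip deflection at 2 by superposition:
  triangular load, peak 40 at the free end: 11w₀L⁴/(120EI) = 11602/EI
  clockwise couple 78 at a = 1.25: M₀a(2L − a)/(2EI) = 670.3/EI
  point load 65 at a = 3.75: Pa²(3L − a)/(6EI) = 2856/EI
  δ_0 = 15128/EI
Tip deflection under a unit load at 2: L³/(3EI) = 140.6/EI.
The prop prevents deflection at 2: R_2 = δ_0/δ_{22} = 15128/140.6 = 107.6 kN.

R_2 = 107.6 kN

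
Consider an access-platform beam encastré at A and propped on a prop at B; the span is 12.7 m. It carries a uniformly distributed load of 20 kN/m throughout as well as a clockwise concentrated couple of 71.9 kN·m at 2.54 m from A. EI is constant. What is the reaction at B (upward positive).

R_B = 98.31 kN

Release the roller at B. Primary structure: cantilever fixed at A.
Free-end deflection of the primary structure under the applied loading (downward +):
  UDL 20: wL⁴/(8EI) = 65036/EI
  clockwise couple 71.9 at a = 2.54: M₀a(2L − a)/(2EI) = 2087/EI
  δ_0 = 67124/EI
Tip deflection under a unit load at B: L³/(3EI) = 682.8/EI.
The prop prevents deflection at B: R_B = δ_0/δ_{BB} = 67124/682.8 = 98.31 kN.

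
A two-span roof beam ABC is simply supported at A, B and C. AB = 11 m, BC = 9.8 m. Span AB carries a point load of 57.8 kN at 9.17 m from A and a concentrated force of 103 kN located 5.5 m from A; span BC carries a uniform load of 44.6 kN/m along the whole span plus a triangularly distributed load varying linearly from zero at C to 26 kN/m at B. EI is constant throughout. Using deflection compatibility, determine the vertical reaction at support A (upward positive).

Insert a hinge at B; M_B is the redundant, and each span becomes simply supported.
Discontinuity in slope at B on the released structure — sum the simple-span end rotations:
  span AB: point load 57.8 at a = 9.17: Pab(L + a)/(6LEI) = 296.4/EI
  span AB: point load 103 at a = 5.5: Pab(L + a)/(6LEI) = 778.9/EI
  span BC: UDL 44.6: wL³/(24EI) = 1749/EI
  span BC: triangular load, peak 26: w₀L³/(45EI) = 543.8/EI
  relative rotation θ_0 = (1075 + 2293)/EI = 3368/EI
A unit hogging moment at B produces rotation L₁/(3EI) + L₂/(3EI) = 6.933/EI.
Compatibility: M_B·(L₁+L₂)/(3EI) = θ_0, giving M_B = 485.8 kN·m (hogging).
Span AB, ΣM about A with M_B applied at B: R_B^{AB}·11 = 1097 + 485.8, so R_B^{AB} = 143.8 kN and R_A = 160.8 − 143.8 = 16.95 kN.

R_A = 16.95 kN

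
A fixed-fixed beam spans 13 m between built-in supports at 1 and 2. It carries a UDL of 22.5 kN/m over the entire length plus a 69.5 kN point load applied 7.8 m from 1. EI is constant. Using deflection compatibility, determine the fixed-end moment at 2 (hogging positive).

M_2 = 447 kN·m

Take the two fixed-end moments M_1, M_2 as redundants; the released structure is the simple span 12.
Simple-span end rotations at 1 and 2 under the given loads:
  at 1: UDL 22.5: wL³/(24EI) = 2060/EI
  at 2: UDL 22.5: wL³/(24EI) = 2060/EI
  at 1: point load 69.5 at a = 7.8: Pab(L + b)/(6LEI) = 657.7/EI
  at 2: point load 69.5 at a = 7.8: Pab(L + a)/(6LEI) = 751.7/EI
  θ_10 = 2717/EI,  θ_20 = 2811/EI
Flexibility coefficients: a unit moment at one end gives L/(3EI) there and L/(6EI) at the far end, so f₁₁ = f₂₂ = 4.333/EI and f₁₂ = f₂₁ = 2.167/EI.
Compatibility — zero rotation at each built-in end:
  4.333 M_1 + 2.167 M_2 = 2717
  2.167 M_1 + 4.333 M_2 = 2811
Solving the pair gives M_1 = 403.6 kN·m and M_2 = 447 kN·m (hogging).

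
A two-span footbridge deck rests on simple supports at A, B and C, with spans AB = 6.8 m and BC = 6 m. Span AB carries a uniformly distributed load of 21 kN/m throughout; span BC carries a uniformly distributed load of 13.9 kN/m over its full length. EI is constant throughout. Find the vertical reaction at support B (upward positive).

Take M_B as the redundant. Released structure: two simple spans AB and BC with a hinge at B.
Discontinuity in slope at B on the released structure — sum the simple-span end rotations:
  span AB: UDL 21: wL³/(24EI) = 275.1/EI
  span BC: UDL 13.9: wL³/(24EI) = 125.1/EI
  relative rotation θ_0 = (275.1 + 125.1)/EI = 400.2/EI
A unit hogging moment at B produces rotation L₁/(3EI) + L₂/(3EI) = 4.267/EI.
Compatibility: M_B·(L₁+L₂)/(3EI) = θ_0, giving M_B = 93.8 kN·m (hogging).
Span AB, ΣM about A with M_B applied at B: R_B^{AB}·6.8 = 485.5 + 93.8, so R_B^{AB} = 85.19 kN and R_A = 142.8 − 85.19 = 57.61 kN.
Span BC, ΣM about C: R_B^{BC}·6 = 250.2 + 93.8, so R_B^{BC} = 57.33 kN and R_C = 83.4 − 57.33 = 26.07 kN.
R_B = 85.19 + 57.33 = 142.5 kN.

R_B = 142.5 kN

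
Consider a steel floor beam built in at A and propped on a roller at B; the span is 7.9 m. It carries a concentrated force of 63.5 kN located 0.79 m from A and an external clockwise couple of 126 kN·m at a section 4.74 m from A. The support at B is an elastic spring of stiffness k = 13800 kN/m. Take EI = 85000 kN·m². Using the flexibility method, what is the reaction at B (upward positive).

R_B = 20.26 kN

Release the roller at B. Primary structure: cantilever fixed at A.
Free-end deflection of the primary structure under the applied loading (downward +):
  point load 63.5 at a = 0.79: Pa²(3L − a)/(6EI) = 151.3/EI
  clockwise couple 126 at a = 4.74: M₀a(2L − a)/(2EI) = 3303/EI
  δ_0 = 3454/EI
Flexibility coefficient — unit upward force at B: δ_{BB} = L³/(3EI) = 164.3/EI.
With EI = 85000 kN·m²: δ_0 = 0.040636 m and δ_{BB} = 0.001933 m/kN.
Compatibility — the spring shortens by R_B/k under the reaction it provides: δ_0 − R_B·δ_{BB} = R_B/k. With 1/k = 0.000072 m/kN, R_B = δ_0 / (δ_{BB} + 1/k) = 0.040636 / (0.001933 + 0.000072) = 20.26 kN.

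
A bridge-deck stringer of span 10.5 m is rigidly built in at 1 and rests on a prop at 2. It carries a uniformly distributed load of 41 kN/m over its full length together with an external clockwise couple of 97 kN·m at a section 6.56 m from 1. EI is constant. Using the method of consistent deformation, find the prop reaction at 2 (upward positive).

R_2 = 173.3 kN

Take the reaction at 2 as the redundant and release it; the primary structure is a cantilever fixed at 1.
Primary-structure tip deflection at 2 by superposition:
  UDL 41: wL⁴/(8EI) = 62295/EI
  clockwise couple 97 at a = 6.56: M₀a(2L − a)/(2EI) = 4594/EI
  δ_0 = 66889/EI
Tip deflection under a unit load at 2: L³/(3EI) = 385.9/EI.
Compatibility at 2: δ_0 − R_2·δ_{22} = 0, so R_2 = 66889/385.9 = 173.3 kN.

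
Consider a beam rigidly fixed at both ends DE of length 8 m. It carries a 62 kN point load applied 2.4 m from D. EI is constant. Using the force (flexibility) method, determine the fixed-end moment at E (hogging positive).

Take the two fixed-end moments M_D, M_E as redundants; the released structure is the simple span DE.
On the primary (simply-supported) span, the end slopes from the loading are:
  at D: point load 62 at a = 2.4: Pab(L + b)/(6LEI) = 236.1/EI
  at E: point load 62 at a = 2.4: Pab(L + a)/(6LEI) = 180.5/EI
  θ_D0 = 236.1/EI,  θ_E0 = 180.5/EI
Flexibility coefficients: a unit moment at one end gives L/(3EI) there and L/(6EI) at the far end, so f₁₁ = f₂₂ = 2.667/EI and f₁₂ = f₂₁ = 1.333/EI.
Compatibility — zero rotation at each built-in end:
  2.667 M_D + 1.333 M_E = 236.1
  1.333 M_D + 2.667 M_E = 180.5
Solving the pair gives M_D = 72.91 kN·m and M_E = 31.25 kN·m (hogging).

M_E = 31.25 kN·m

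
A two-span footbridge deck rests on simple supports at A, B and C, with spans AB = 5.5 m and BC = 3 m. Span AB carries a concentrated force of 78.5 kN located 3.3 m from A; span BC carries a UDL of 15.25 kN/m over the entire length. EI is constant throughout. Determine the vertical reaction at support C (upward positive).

Release continuity at B by inserting a hinge; the redundant is the internal moment M_B. The primary structure is two simply-supported spans AB and BC.
Rotations at B on the released spans (each span's end-slope, ×1/EI):
  span AB: point load 78.5 at a = 3.3: Pab(L + a)/(6LEI) = 152/EI
  span BC: UDL 15.25: wL³/(24EI) = 17.16/EI
  relative rotation θ_0 = (152 + 17.16)/EI = 169.1/EI
A unit hogging moment at B produces rotation L₁/(3EI) + L₂/(3EI) = 2.833/EI.
Compatibility: M_B·(L₁+L₂)/(3EI) = θ_0, giving M_B = 59.69 kN·m (hogging).
Span BC, ΣM about C: R_B^{BC}·3 = 68.62 + 59.69, so R_B^{BC} = 42.77 kN and R_C = 45.75 − 42.77 = 2.977 kN.

R_C = 2.977 kN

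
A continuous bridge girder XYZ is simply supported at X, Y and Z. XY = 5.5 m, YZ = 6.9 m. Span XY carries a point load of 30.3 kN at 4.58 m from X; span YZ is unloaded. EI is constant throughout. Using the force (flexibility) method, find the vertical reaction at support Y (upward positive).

Insert a hinge at Y; M_Y is the redundant, and each span becomes simply supported.
End slopes at the hinge Y, treating each span as simply supported:
  span XY: point load 30.3 at a = 4.58: Pab(L + a)/(6LEI) = 39/EI
  relative rotation θ_0 = (39 + 0)/EI = 39/EI
A unit hogging moment at Y produces rotation L₁/(3EI) + L₂/(3EI) = 4.133/EI.
Slope continuity at Y: θ_0 = M_Y·4.133/EI, so M_Y = 39/4.133 = 9.435 kN·m (hogging).
Span XY, ΣM about X with M_Y applied at Y: R_Y^{XY}·5.5 = 138.8 + 9.435, so R_Y^{XY} = 26.95 kN and R_X = 30.3 − 26.95 = 3.353 kN.
Span YZ, ΣM about Z: R_Y^{YZ}·6.9 = 0 + 9.435, so R_Y^{YZ} = 1.367 kN and R_Z = 0 − 1.367 = -1.367 kN.
R_Y = 26.95 + 1.367 = 28.31 kN.

R_Y = 28.31 kN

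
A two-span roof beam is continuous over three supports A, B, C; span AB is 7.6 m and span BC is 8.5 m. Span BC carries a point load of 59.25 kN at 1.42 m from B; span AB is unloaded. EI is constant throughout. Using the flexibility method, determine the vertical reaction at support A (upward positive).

R_A = -4.462 kN

Take M_B as the redundant. Released structure: two simple spans AB and BC with a hinge at B.
Rotations at B on the released spans (each span's end-slope, ×1/EI):
  span BC: point load 59.25 at a = 1.42: Pab(L + b)/(6LEI) = 182/EI
  relative rotation θ_0 = (0 + 182)/EI = 182/EI
A unit hogging moment at B produces rotation L₁/(3EI) + L₂/(3EI) = 5.367/EI.
Compatibility: M_B·(L₁+L₂)/(3EI) = θ_0, giving M_B = 33.91 kN·m (hogging).
Span AB, ΣM about A with M_B applied at B: R_B^{AB}·7.6 = 0 + 33.91, so R_B^{AB} = 4.462 kN and R_A = 0 − 4.462 = -4.462 kN.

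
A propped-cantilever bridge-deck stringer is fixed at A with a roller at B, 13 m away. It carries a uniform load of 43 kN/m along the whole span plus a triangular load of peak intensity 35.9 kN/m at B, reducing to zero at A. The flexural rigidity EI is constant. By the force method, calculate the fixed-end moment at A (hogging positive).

M_A = 1262 kN·m

Choose R_B as the redundant. The primary structure is the cantilever fixed at A.
Downward deflection at the released point B due to the loads:
  UDL 43: wL⁴/(8EI) = 153515/EI
  triangular load, peak 35.9 at the free end: 11w₀L⁴/(120EI) = 93989/EI
  δ_0 = 247505/EI
Flexibility coefficient — unit upward force at B: δ_{BB} = L³/(3EI) = 732.3/EI.
The prop prevents deflection at B: R_B = δ_0/δ_{BB} = 247505/732.3 = 338 kN.
Moment equilibrium about A: M_A = Σ(load moments about A) − R_B·L = 5656 − 338×13 = 1262 kN·m.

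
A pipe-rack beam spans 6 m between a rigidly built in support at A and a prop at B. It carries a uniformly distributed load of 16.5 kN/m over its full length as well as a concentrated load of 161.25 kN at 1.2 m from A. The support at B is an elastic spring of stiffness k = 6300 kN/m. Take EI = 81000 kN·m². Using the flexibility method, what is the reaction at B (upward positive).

R_B = 39.16 kN

Take the reaction at B as the redundant and release it; the primary structure is a cantilever fixed at A.
Downward deflection at the released point B due to the loads:
  UDL 16.5: wL⁴/(8EI) = 2673/EI
  point load 161.25 at a = 1.2: Pa²(3L − a)/(6EI) = 650.2/EI
  δ_0 = 3323/EI
Flexibility coefficient — unit upward force at B: δ_{BB} = L³/(3EI) = 72/EI.
With EI = 81000 kN·m²: δ_0 = 0.041027 m and δ_{BB} = 0.000889 m/kN.
Compatibility — the spring shortens by R_B/k under the reaction it provides: δ_0 − R_B·δ_{BB} = R_B/k. With 1/k = 0.000159 m/kN, R_B = δ_0 / (δ_{BB} + 1/k) = 0.041027 / (0.000889 + 0.000159) = 39.16 kN.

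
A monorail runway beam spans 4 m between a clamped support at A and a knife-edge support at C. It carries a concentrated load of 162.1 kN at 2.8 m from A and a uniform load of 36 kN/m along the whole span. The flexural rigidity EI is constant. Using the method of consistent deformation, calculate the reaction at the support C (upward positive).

Choose R_C as the redundant. The primary structure is the cantilever fixed at A.
Primary-structure tip deflection at C by superposition:
  point load 162.1 at a = 2.8: Pa²(3L − a)/(6EI) = 1949/EI
  UDL 36: wL⁴/(8EI) = 1152/EI
  δ_0 = 3101/EI
Tip deflection under a unit load at C: L³/(3EI) = 21.33/EI.
The prop prevents deflection at C: R_C = δ_0/δ_{CC} = 3101/21.33 = 145.3 kN.

R_C = 145.3 kN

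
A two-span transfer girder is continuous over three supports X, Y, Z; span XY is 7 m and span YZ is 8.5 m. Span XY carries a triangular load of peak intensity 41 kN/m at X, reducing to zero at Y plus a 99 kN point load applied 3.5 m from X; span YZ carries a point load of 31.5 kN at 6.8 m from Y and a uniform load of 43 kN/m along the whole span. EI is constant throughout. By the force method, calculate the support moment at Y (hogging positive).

M_Y = 338.7 kN·m

Release continuity at Y by inserting a hinge; the redundant is the internal moment M_Y. The primary structure is two simply-supported spans XY and YZ.
Rotations at Y on the released spans (each span's end-slope, ×1/EI):
  span XY: triangular load, peak 41: 7w₀L³/(360EI) = 273.4/EI
  span XY: point load 99 at a = 3.5: Pab(L + a)/(6LEI) = 303.2/EI
  span YZ: point load 31.5 at a = 6.8: Pab(L + b)/(6LEI) = 72.83/EI
  span YZ: UDL 43: wL³/(24EI) = 1100/EI
  relative rotation θ_0 = (576.6 + 1173)/EI = 1750/EI
A unit hogging moment at Y produces rotation L₁/(3EI) + L₂/(3EI) = 5.167/EI.
Compatibility: M_Y·(L₁+L₂)/(3EI) = θ_0, giving M_Y = 338.7 kN·m (hogging).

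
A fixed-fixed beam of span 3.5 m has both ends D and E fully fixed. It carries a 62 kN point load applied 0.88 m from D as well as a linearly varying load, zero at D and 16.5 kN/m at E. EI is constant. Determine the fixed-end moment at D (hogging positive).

Release both end moments; the primary structure is a simply-supported span DE with redundants M_D and M_E.
End rotations of the released simple span under the applied load (×1/EI):
  at D: point load 62 at a = 0.88: Pab(L + b)/(6LEI) = 41.66/EI
  at E: point load 62 at a = 0.88: Pab(L + a)/(6LEI) = 29.81/EI
  at D: triangular load, peak 16.5: 7w₀L³/(360EI) = 13.76/EI
  at E: triangular load, peak 16.5: w₀L³/(45EI) = 15.72/EI
  θ_D0 = 55.41/EI,  θ_E0 = 45.54/EI
Flexibility coefficients: a unit moment at one end gives L/(3EI) there and L/(6EI) at the far end, so f₁₁ = f₂₂ = 1.167/EI and f₁₂ = f₂₁ = 0.5833/EI.
Compatibility — zero rotation at each built-in end:
  1.167 M_D + 0.5833 M_E = 55.41
  0.5833 M_D + 1.167 M_E = 45.54
Solving the pair gives M_D = 37.31 kN·m and M_E = 20.38 kN·m (hogging).

M_D = 37.31 kN·m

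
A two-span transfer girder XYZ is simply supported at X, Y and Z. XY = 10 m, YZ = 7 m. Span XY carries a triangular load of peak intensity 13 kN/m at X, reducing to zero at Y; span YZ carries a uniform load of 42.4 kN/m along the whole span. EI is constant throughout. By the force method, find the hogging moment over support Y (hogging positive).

Take M_Y as the redundant. Released structure: two simple spans XY and YZ with a hinge at Y.
Discontinuity in slope at Y on the released structure — sum the simple-span end rotations:
  span XY: triangular load, peak 13: 7w₀L³/(360EI) = 252.8/EI
  span YZ: UDL 42.4: wL³/(24EI) = 606/EI
  relative rotation θ_0 = (252.8 + 606)/EI = 858.7/EI
A unit hogging moment at Y produces rotation L₁/(3EI) + L₂/(3EI) = 5.667/EI.
Compatibility: M_Y·(L₁+L₂)/(3EI) = θ_0, giving M_Y = 151.5 kN·m (hogging).

M_Y = 151.5 kN·m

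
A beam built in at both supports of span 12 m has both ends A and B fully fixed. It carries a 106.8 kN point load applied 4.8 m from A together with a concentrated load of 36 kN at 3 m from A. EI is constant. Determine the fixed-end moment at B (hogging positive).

Take the two fixed-end moments M_A, M_B as redundants; the released structure is the simple span AB.
Simple-span end rotations at A and B under the given loads:
  at A: point load 106.8 at a = 4.8: Pab(L + b)/(6LEI) = 984.3/EI
  at B: point load 106.8 at a = 4.8: Pab(L + a)/(6LEI) = 861.2/EI
  at A: point load 36 at a = 3: Pab(L + b)/(6LEI) = 283.5/EI
  at B: point load 36 at a = 3: Pab(L + a)/(6LEI) = 202.5/EI
  θ_A0 = 1268/EI,  θ_B0 = 1064/EI
Flexibility coefficients: a unit moment at one end gives L/(3EI) there and L/(6EI) at the far end, so f₁₁ = f₂₂ = 4/EI and f₁₂ = f₂₁ = 2/EI.
Compatibility — zero rotation at each built-in end:
  4 M_A + 2 M_B = 1268
  2 M_A + 4 M_B = 1064
Solving the pair gives M_A = 245.3 kN·m and M_B = 143.3 kN·m (hogging).

M_B = 143.3 kN·m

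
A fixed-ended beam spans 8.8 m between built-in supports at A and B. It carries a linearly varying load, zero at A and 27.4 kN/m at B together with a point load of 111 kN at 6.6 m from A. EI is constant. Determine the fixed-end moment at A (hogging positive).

Release both end moments; the primary structure is a simply-supported span AB with redundants M_A and M_B.
End rotations of the released simple span under the applied load (×1/EI):
  at A: triangular load, peak 27.4: 7w₀L³/(360EI) = 363.1/EI
  at B: triangular load, peak 27.4: w₀L³/(45EI) = 414.9/EI
  at A: point load 111 at a = 6.6: Pab(L + b)/(6LEI) = 335.8/EI
  at B: point load 111 at a = 6.6: Pab(L + a)/(6LEI) = 470.1/EI
  θ_A0 = 698.8/EI,  θ_B0 = 885/EI
Flexibility coefficients: a unit moment at one end gives L/(3EI) there and L/(6EI) at the far end, so f₁₁ = f₂₂ = 2.933/EI and f₁₂ = f₂₁ = 1.467/EI.
Compatibility — zero rotation at each built-in end:
  2.933 M_A + 1.467 M_B = 698.8
  1.467 M_A + 2.933 M_B = 885
Solving the pair gives M_A = 116.5 kN·m and M_B = 243.5 kN·m (hogging).

M_A = 116.5 kN·m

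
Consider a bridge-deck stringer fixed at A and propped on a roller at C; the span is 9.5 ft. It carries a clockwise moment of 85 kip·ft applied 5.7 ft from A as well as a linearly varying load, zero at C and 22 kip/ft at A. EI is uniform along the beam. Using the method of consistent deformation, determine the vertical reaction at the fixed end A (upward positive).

R_A = 72.33 kip

Take the reaction at C as the redundant and release it; the primary structure is a cantilever fixed at A.
Downward deflection at the released point C due to the loads:
  clockwise couple 85 at a = 5.7: M₀a(2L − a)/(2EI) = 3222/EI
  triangular load, peak 22 at the fixed end: w₀L⁴/(30EI) = 5973/EI
  δ_0 = 9195/EI
Flexibility coefficient — unit upward force at C: δ_{CC} = L³/(3EI) = 285.8/EI.
The prop prevents deflection at C: R_C = δ_0/δ_{CC} = 9195/285.8 = 32.17 kip.
Vertical equilibrium: R_A = ΣP − R_C = 104.5 − 32.17 = 72.33 kip.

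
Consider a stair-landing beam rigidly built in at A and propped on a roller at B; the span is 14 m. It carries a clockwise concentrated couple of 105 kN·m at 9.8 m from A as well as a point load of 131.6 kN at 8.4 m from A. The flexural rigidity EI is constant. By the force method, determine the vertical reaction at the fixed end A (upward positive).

Take the reaction at B as the redundant and release it; the primary structure is a cantilever fixed at A.
Free-end deflection of the primary structure under the applied loading (downward +):
  clockwise couple 105 at a = 9.8: M₀a(2L − a)/(2EI) = 9364/EI
  point load 131.6 at a = 8.4: Pa²(3L − a)/(6EI) = 52000/EI
  δ_0 = 61364/EI
Tip deflection under a unit load at B: L³/(3EI) = 914.7/EI.
Compatibility at B: δ_0 − R_B·δ_{BB} = 0, so R_B = 61364/914.7 = 67.09 kN.
Vertical equilibrium: R_A = ΣP − R_B = 131.6 − 67.09 = 64.51 kN.

R_A = 64.51 kN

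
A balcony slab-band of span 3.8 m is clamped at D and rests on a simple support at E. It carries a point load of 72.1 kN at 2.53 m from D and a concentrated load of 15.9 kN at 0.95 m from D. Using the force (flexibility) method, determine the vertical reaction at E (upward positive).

Remove the prop at E; the released (primary) structure is a cantilever built in at D.
Deflection at E on the released cantilever, summing each load's contribution:
  point load 72.1 at a = 2.53: Pa²(3L − a)/(6EI) = 682.3/EI
  point load 15.9 at a = 0.95: Pa²(3L − a)/(6EI) = 24.99/EI
  δ_0 = 707.3/EI
Flexibility coefficient — unit upward force at E: δ_{EE} = L³/(3EI) = 18.29/EI.
Compatibility at E: δ_0 − R_E·δ_{EE} = 0, so R_E = 707.3/18.29 = 38.67 kN.

R_E = 38.67 kN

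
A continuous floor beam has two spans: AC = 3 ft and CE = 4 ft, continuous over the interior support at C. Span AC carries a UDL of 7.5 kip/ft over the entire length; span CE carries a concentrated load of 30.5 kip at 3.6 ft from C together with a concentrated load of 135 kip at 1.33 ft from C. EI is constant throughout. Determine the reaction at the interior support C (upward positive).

Release continuity at C by inserting a hinge; the redundant is the internal moment M_C. The primary structure is two simply-supported spans AC and CE.
Rotations at C on the released spans (each span's end-slope, ×1/EI):
  span AC: UDL 7.5: wL³/(24EI) = 8.438/EI
  span CE: point load 30.5 at a = 3.6: Pab(L + b)/(6LEI) = 8.052/EI
  span CE: point load 135 at a = 1.33: Pab(L + b)/(6LEI) = 133.2/EI
  relative rotation θ_0 = (8.438 + 141.3)/EI = 149.7/EI
A unit hogging moment at C produces rotation L₁/(3EI) + L₂/(3EI) = 2.333/EI.
Slope continuity at C: θ_0 = M_C·2.333/EI, so M_C = 149.7/2.333 = 64.17 kip·ft (hogging).
Span AC, ΣM about A with M_C applied at C: R_C^{AC}·3 = 33.75 + 64.17, so R_C^{AC} = 32.64 kip and R_A = 22.5 − 32.64 = -10.14 kip.
Span CE, ΣM about E: R_C^{CE}·4 = 372.6 + 64.17, so R_C^{CE} = 109.2 kip and R_E = 165.5 − 109.2 = 56.3 kip.
R_C = 32.64 + 109.2 = 141.8 kip.

R_C = 141.8 kip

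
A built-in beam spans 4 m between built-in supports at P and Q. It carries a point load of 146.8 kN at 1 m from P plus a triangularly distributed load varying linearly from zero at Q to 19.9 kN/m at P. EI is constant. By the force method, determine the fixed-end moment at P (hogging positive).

Release both end moments; the primary structure is a simply-supported span PQ with redundants M_P and M_Q.
Simple-span end rotations at P and Q under the given loads:
  at P: point load 146.8 at a = 1: Pab(L + b)/(6LEI) = 128.4/EI
  at Q: point load 146.8 at a = 1: Pab(L + a)/(6LEI) = 91.75/EI
  at P: triangular load, peak 19.9: w₀L³/(45EI) = 28.3/EI
  at Q: triangular load, peak 19.9: 7w₀L³/(360EI) = 24.76/EI
  θ_P0 = 156.8/EI,  θ_Q0 = 116.5/EI
Flexibility coefficients: a unit moment at one end gives L/(3EI) there and L/(6EI) at the far end, so f₁₁ = f₂₂ = 1.333/EI and f₁₂ = f₂₁ = 0.6667/EI.
Compatibility — zero rotation at each built-in end:
  1.333 M_P + 0.6667 M_Q = 156.8
  0.6667 M_P + 1.333 M_Q = 116.5
Solving the pair gives M_P = 98.5 kN·m and M_Q = 38.14 kN·m (hogging).

M_P = 98.5 kN·m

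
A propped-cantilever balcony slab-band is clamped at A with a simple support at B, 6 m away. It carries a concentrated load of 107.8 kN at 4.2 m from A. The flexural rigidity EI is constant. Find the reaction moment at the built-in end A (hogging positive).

Choose R_B as the redundant. The primary structure is the cantilever fixed at A.
Primary-structure tip deflection at B by superposition:
  point load 107.8 at a = 4.2: Pa²(3L − a)/(6EI) = 4374/EI
Flexibility coefficient — unit upward force at B: δ_{BB} = L³/(3EI) = 72/EI.
Compatibility at B: δ_0 − R_B·δ_{BB} = 0, so R_B = 4374/72 = 60.75 kN.
Moment equilibrium about A: M_A = Σ(load moments about A) − R_B·L = 452.8 − 60.75×6 = 88.29 kN·m.

M_A = 88.29 kN·m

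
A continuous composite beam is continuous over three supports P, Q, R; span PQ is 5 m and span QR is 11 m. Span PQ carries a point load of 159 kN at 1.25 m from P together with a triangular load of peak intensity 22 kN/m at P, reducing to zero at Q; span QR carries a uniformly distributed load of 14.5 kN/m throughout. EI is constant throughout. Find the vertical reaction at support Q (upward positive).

R_Q = 193.1 kN

Take M_Q as the redundant. Released structure: two simple spans PQ and QR with a hinge at Q.
Discontinuity in slope at Q on the released structure — sum the simple-span end rotations:
  span PQ: point load 159 at a = 1.25: Pab(L + a)/(6LEI) = 155.3/EI
  span PQ: triangular load, peak 22: 7w₀L³/(360EI) = 53.47/EI
  span QR: UDL 14.5: wL³/(24EI) = 804.1/EI
  relative rotation θ_0 = (208.7 + 804.1)/EI = 1013/EI
A unit hogging moment at Q produces rotation L₁/(3EI) + L₂/(3EI) = 5.333/EI.
Slope continuity at Q: θ_0 = M_Q·5.333/EI, so M_Q = 1013/5.333 = 189.9 kN·m (hogging).
Span PQ, ΣM about P with M_Q applied at Q: R_Q^{PQ}·5 = 290.4 + 189.9, so R_Q^{PQ} = 96.07 kN and R_P = 214 − 96.07 = 117.9 kN.
Span QR, ΣM about R: R_Q^{QR}·11 = 877.2 + 189.9, so R_Q^{QR} = 97.02 kN and R_R = 159.5 − 97.02 = 62.48 kN.
R_Q = 96.07 + 97.02 = 193.1 kN.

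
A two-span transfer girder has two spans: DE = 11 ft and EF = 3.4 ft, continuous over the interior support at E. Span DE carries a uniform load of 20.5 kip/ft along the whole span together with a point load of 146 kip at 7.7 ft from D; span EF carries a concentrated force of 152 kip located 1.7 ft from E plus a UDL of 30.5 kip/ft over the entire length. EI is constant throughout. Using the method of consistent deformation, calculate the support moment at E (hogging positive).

M_E = 489.1 kip·ft

Release continuity at E by inserting a hinge; the redundant is the internal moment M_E. The primary structure is two simply-supported spans DE and EF.
Discontinuity in slope at E on the released structure — sum the simple-span end rotations:
  span DE: UDL 20.5: wL³/(24EI) = 1137/EI
  span DE: point load 146 at a = 7.7: Pab(L + a)/(6LEI) = 1051/EI
  span EF: point load 152 at a = 1.7: Pab(L + b)/(6LEI) = 109.8/EI
  span EF: UDL 30.5: wL³/(24EI) = 49.95/EI
  relative rotation θ_0 = (2188 + 159.8)/EI = 2348/EI
A unit hogging moment at E produces rotation L₁/(3EI) + L₂/(3EI) = 4.8/EI.
Compatibility: M_E·(L₁+L₂)/(3EI) = θ_0, giving M_E = 489.1 kip·ft (hogging).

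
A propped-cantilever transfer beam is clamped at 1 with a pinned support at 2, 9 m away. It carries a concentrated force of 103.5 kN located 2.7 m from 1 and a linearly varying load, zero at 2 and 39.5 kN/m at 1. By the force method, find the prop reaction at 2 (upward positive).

Release the roller at 2. Primary structure: cantilever fixed at 1.
Deflection at 2 on the released cantilever, summing each load's contribution:
  point load 103.5 at a = 2.7: Pa²(3L − a)/(6EI) = 3056/EI
  triangular load, peak 39.5 at the fixed end: w₀L⁴/(30EI) = 8639/EI
  δ_0 = 11694/EI
Flexibility coefficient — unit upward force at 2: δ_{22} = L³/(3EI) = 243/EI.
The prop prevents deflection at 2: R_2 = δ_0/δ_{22} = 11694/243 = 48.13 kN.

R_2 = 48.13 kN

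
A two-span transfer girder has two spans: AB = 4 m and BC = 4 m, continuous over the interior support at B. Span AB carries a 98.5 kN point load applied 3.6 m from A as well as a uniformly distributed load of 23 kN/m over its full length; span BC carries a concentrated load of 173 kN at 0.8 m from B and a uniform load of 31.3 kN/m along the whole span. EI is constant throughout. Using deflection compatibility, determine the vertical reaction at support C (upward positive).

Release continuity at B by inserting a hinge; the redundant is the internal moment M_B. The primary structure is two simply-supported spans AB and BC.
Discontinuity in slope at B on the released structure — sum the simple-span end rotations:
  span AB: point load 98.5 at a = 3.6: Pab(L + a)/(6LEI) = 44.92/EI
  span AB: UDL 23: wL³/(24EI) = 61.33/EI
  span BC: point load 173 at a = 0.8: Pab(L + b)/(6LEI) = 132.9/EI
  span BC: UDL 31.3: wL³/(24EI) = 83.47/EI
  relative rotation θ_0 = (106.2 + 216.3)/EI = 322.6/EI
A unit hogging moment at B produces rotation L₁/(3EI) + L₂/(3EI) = 2.667/EI.
Slope continuity at B: θ_0 = M_B·2.667/EI, so M_B = 322.6/2.667 = 121 kN·m (hogging).
Span BC, ΣM about C: R_B^{BC}·4 = 804 + 121, so R_B^{BC} = 231.2 kN and R_C = 298.2 − 231.2 = 66.96 kN.

R_C = 66.96 kN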